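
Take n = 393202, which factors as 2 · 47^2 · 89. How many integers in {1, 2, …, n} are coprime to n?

190256

φ(2) = 2 − 1 = 1.
φ(47^2) = 47^2 − 47^1 = 2209 − 47 = 2162.
φ(89) = 89 − 1 = 88.
Multiply: 1 · 2162 · 88 = 190256.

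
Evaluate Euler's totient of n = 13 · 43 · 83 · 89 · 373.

φ(13) = 13 − 1 = 12.
φ(43) = 43 − 1 = 42.
φ(83) = 83 − 1 = 82.
φ(89) = 89 − 1 = 88.
φ(373) = 373 − 1 = 372.
Since φ is multiplicative, φ(1540241209) = 12 · 42 · 82 · 88 · 372 = 1352913408.

1352913408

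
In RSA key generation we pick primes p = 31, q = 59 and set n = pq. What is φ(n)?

1740

φ(pq) = (p−1)(q−1) = 30 · 58 = 1740.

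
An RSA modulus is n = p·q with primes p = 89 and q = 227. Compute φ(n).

19888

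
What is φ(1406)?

1406 = 2 · 19 · 37.
φ(2) = 2 − 1 = 1.
φ(19) = 19 − 1 = 18.
φ(37) = 37 − 1 = 36.
φ(1406) = 1 × 18 × 36 = 648.

648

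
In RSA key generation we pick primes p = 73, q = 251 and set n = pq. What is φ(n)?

φ(pq) = (p−1)(q−1) = 72 · 250 = 18000.

18000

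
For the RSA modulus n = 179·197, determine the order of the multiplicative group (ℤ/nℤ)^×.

34888

φ(35263) = 35263 · (1 − 1/179) · (1 − 1/197)
       = 35263 · 34888/35263 = 34888.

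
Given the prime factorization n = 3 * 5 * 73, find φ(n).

φ(3) = 3 − 1 = 2.
φ(5) = 5 − 1 = 4.
φ(73) = 73 − 1 = 72.
Since φ is multiplicative, φ(1095) = 2 · 4 · 72 = 576.

576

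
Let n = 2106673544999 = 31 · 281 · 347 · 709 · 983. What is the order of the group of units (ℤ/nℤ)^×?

2020692038400

φ(2106673544999) = 2106673544999 · (1 − 1/31) · (1 − 1/281) · (1 − 1/347) · (1 − 1/709) · (1 − 1/983)
       = 2106673544999 · 2020692038400/2106673544999 = 2020692038400.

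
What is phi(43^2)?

φ(43^2) = 43^1·(43−1) = 43·42 = 1806.

1806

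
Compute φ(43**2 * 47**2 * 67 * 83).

21131543664

φ(22713576401) = 22713576401 · (1 − 1/43) · (1 − 1/47) · (1 − 1/67) · (1 − 1/83)
       = 22713576401 · 10455984/11238781 = 21131543664.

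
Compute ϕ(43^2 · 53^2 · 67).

φ(347987347) = 347987347 · (1 − 1/43) · (1 − 1/53) · (1 − 1/67)
       = 347987347 · 144144/152693 = 328504176.

328504176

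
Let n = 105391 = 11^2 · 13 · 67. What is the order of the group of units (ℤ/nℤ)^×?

φ(11^2) = 11^2 − 11^1 = 121 − 11 = 110.
φ(13) = 13 − 1 = 12.
φ(67) = 67 − 1 = 66.
φ(105391) = 110 × 12 × 66 = 87120.

87120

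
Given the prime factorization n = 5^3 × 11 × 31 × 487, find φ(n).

φ(20758375) = 20758375 · (1 − 1/5) · (1 − 1/11) · (1 − 1/31) · (1 − 1/487)
       = 20758375 · 583200/830335 = 14580000.

14580000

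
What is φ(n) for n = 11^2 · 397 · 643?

27965520

φ(30887791) = 30887791 · (1 − 1/11) · (1 − 1/397) · (1 − 1/643)
       = 30887791 · 2542320/2807981 = 27965520.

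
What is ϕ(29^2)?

φ(841) = 841 · (1 − 1/29)
       = 841 · 28/29 = 812.

812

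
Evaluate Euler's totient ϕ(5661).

3456

Factor 5661: 5661 = 3**2 · 17 · 37.
φ(3^2) = 3^1·(3−1) = 3·2 = 6.
φ(17) = 17 − 1 = 16.
φ(37) = 37 − 1 = 36.
Since φ is multiplicative, φ(5661) = 6 · 16 · 36 = 3456.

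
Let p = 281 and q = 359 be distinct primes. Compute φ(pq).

φ(100879) = 100879 · (1 − 1/281) · (1 − 1/359)
       = 100879 · 100240/100879 = 100240.

100240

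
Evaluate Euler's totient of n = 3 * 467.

φ(1401) = 1401 · (1 − 1/3) · (1 − 1/467)
       = 1401 · 932/1401 = 932.

932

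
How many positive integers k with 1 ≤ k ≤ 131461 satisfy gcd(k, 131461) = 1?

Prime factorization: 131461 = 11 · 17 · 19 · 37.
φ(131461) = 131461 · (1 − 1/11) · (1 − 1/17) · (1 − 1/19) · (1 − 1/37)
       = 131461 · 103680/131461 = 103680.

103680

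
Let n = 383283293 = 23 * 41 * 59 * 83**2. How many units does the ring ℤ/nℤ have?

347378240

φ(383283293) = 383283293 · (1 − 1/23) · (1 − 1/41) · (1 − 1/59) · (1 − 1/83)
       = 383283293 · 4185280/4617871 = 347378240.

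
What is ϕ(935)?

640

Prime factorization: 935 = 5 * 11 * 17.
φ(935) = 935 · (1 − 1/5) · (1 − 1/11) · (1 − 1/17)
       = 935 · 640/935 = 640.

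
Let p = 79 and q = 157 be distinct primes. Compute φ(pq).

φ(pq) = (p−1)(q−1) = 78 · 156 = 12168.

12168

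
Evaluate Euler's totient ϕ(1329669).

Factor 1329669: 1329669 = 3^3 · 11^3 · 37.
φ(3^3) = 3^2·(3−1) = 9·2 = 18.
φ(11^3) = 11^3 − 11^2 = 1331 − 121 = 1210.
φ(37) = 37 − 1 = 36.
φ(1329669) = 18 × 1210 × 36 = 784080.

784080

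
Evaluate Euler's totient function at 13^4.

φ(28561) = 28561 · (1 − 1/13)
       = 28561 · 12/13 = 26364.

26364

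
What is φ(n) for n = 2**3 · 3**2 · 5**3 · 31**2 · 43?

93744000

φ(2^3) = 2^3 − 2^2 = 8 − 4 = 4.
φ(3^2) = 3^1·(3−1) = 3·2 = 6.
φ(5^3) = 5^3 − 5^2 = 125 − 25 = 100.
φ(31^2) = 31^1·(31−1) = 31·30 = 930.
φ(43) = 43 − 1 = 42.
Multiply: 4 · 6 · 100 · 930 · 42 = 93744000.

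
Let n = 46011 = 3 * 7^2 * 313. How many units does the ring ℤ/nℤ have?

φ(3) = 3 − 1 = 2.
φ(7^2) = 7^2 − 7^1 = 49 − 7 = 42.
φ(313) = 313 − 1 = 312.
Since φ is multiplicative, φ(46011) = 2 · 42 · 312 = 26208.

26208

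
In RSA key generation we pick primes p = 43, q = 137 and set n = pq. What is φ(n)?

5712

φ(5891) = 5891 · (1 − 1/43) · (1 − 1/137)
       = 5891 · 5712/5891 = 5712.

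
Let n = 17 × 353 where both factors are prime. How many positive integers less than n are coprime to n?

5632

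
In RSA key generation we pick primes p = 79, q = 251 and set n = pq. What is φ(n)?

19500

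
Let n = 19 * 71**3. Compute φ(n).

6351660

φ(6800309) = 6800309 · (1 − 1/19) · (1 − 1/71)
       = 6800309 · 1260/1349 = 6351660.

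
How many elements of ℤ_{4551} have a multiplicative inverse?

Factor 4551: 4551 = 3 * 37 * 41.
φ(4551) = 4551 · (1 − 1/3) · (1 − 1/37) · (1 − 1/41)
       = 4551 · 2880/4551 = 2880.

2880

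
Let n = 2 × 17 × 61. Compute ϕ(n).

φ(2074) = 2074 · (1 − 1/2) · (1 − 1/17) · (1 − 1/61)
       = 2074 · 960/2074 = 960.

960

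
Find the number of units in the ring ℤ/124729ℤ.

Factor 124729: 124729 = 11 × 17 × 23 × 29.
φ(11) = 11 − 1 = 10.
φ(17) = 17 − 1 = 16.
φ(23) = 23 − 1 = 22.
φ(29) = 29 − 1 = 28.
Multiply: 10 · 16 · 22 · 28 = 98560.

98560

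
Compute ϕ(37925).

Factor 37925: 37925 = 5^2 * 37 * 41.
φ(5^2) = 5^2 − 5^1 = 25 − 5 = 20.
φ(37) = 37 − 1 = 36.
φ(41) = 41 − 1 = 40.
Since φ is multiplicative, φ(37925) = 20 · 36 · 40 = 28800.

28800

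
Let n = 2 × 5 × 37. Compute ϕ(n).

φ(370) = 370 · (1 − 1/2) · (1 − 1/5) · (1 − 1/37)
       = 370 · 144/370 = 144.

144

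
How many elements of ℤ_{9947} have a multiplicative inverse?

8232

First factor: 9947 = 7**3 × 29.
φ(7^3) = 7^3 − 7^2 = 343 − 49 = 294.
φ(29) = 29 − 1 = 28.
Since φ is multiplicative, φ(9947) = 294 · 28 = 8232.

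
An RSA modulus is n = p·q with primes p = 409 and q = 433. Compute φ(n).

φ(409) = 409 − 1 = 408.
φ(433) = 433 − 1 = 432.
φ(177097) = 408 × 432 = 176256.

176256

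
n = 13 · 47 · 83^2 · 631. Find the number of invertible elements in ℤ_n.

φ(2655991949) = 2655991949 · (1 − 1/13) · (1 − 1/47) · (1 − 1/83) · (1 − 1/631)
       = 2655991949 · 28516320/31999903 = 2366854560.

2366854560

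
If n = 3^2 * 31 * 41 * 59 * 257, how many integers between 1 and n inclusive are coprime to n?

106905600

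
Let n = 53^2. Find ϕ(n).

2756

φ(2809) = 2809 · (1 − 1/53)
       = 2809 · 52/53 = 2756.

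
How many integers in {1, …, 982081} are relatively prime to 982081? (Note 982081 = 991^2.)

981090

φ(991^2) = 991^2 − 991^1 = 982081 − 991 = 981090.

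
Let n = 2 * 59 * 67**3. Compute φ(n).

φ(2) = 2 − 1 = 1.
φ(59) = 59 − 1 = 58.
φ(67^3) = 67^2·(67−1) = 4489·66 = 296274.
φ(35490034) = 1 × 58 × 296274 = 17183892.

17183892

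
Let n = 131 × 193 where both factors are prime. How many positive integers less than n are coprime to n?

For distinct primes, φ(pq) = (p−1)(q−1) = 130 × 192 = 24960.

24960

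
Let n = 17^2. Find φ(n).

φ(289) = 289 · (1 − 1/17)
       = 289 · 16/17 = 272.

272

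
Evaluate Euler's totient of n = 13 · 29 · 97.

φ(36569) = 36569 · (1 − 1/13) · (1 − 1/29) · (1 − 1/97)
       = 36569 · 32256/36569 = 32256.

32256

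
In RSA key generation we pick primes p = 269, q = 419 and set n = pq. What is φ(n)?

112024

φ(269) = 269 − 1 = 268.
φ(419) = 419 − 1 = 418.
Multiply: 268 · 418 = 112024.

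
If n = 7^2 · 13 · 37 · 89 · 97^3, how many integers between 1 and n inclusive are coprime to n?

φ(1914460304393) = 1914460304393 · (1 − 1/7) · (1 − 1/13) · (1 − 1/37) · (1 − 1/89) · (1 − 1/97)
       = 1914460304393 · 21897216/29067311 = 1442216337408.

1442216337408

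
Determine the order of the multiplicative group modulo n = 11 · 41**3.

φ(11) = 11 − 1 = 10.
φ(41^3) = 41^2·(41−1) = 1681·40 = 67240.
Since φ is multiplicative, φ(758131) = 10 · 67240 = 672400.

672400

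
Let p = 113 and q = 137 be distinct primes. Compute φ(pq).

φ(pq) = (p−1)(q−1) = 112 · 136 = 15232.

15232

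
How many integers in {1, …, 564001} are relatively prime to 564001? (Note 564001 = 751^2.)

φ(564001) = 564001 · (1 − 1/751)
       = 564001 · 750/751 = 563250.

563250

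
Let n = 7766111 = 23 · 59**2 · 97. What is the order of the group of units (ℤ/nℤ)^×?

7227264

φ(23) = 23 − 1 = 22.
φ(59^2) = 59^1·(59−1) = 59·58 = 3422.
φ(97) = 97 − 1 = 96.
φ(7766111) = 22 × 3422 × 96 = 7227264.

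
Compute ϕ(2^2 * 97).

φ(2^2) = 2^2 − 2^1 = 4 − 2 = 2.
φ(97) = 97 − 1 = 96.
φ(388) = 2 × 96 = 192.

192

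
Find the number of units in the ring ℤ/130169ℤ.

130169 = 13 · 17 · 19 · 31.
φ(13) = 13 − 1 = 12.
φ(17) = 17 − 1 = 16.
φ(19) = 19 − 1 = 18.
φ(31) = 31 − 1 = 30.
φ(130169) = 12 × 16 × 18 × 30 = 103680.

103680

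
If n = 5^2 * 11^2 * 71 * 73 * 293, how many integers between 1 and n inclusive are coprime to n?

φ(5^2) = 5^2 − 5^1 = 25 − 5 = 20.
φ(11^2) = 11^2 − 11^1 = 121 − 11 = 110.
φ(71) = 71 − 1 = 70.
φ(73) = 73 − 1 = 72.
φ(293) = 293 − 1 = 292.
φ(4593822475) = 20 × 110 × 70 × 72 × 292 = 3237696000.

3237696000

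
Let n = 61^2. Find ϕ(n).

φ(3721) = 3721 · (1 − 1/61)
       = 3721 · 60/61 = 3660.

3660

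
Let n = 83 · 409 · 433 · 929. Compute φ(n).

13412376576

φ(13655418379) = 13655418379 · (1 − 1/83) · (1 − 1/409) · (1 − 1/433) · (1 − 1/929)
       = 13655418379 · 13412376576/13655418379 = 13412376576.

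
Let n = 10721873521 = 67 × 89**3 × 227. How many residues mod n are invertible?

10397167968

φ(67) = 67 − 1 = 66.
φ(89^3) = 89^2·(89−1) = 7921·88 = 697048.
φ(227) = 227 − 1 = 226.
Multiply: 66 · 697048 · 226 = 10397167968.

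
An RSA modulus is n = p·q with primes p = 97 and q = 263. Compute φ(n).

φ(n) = (p − 1)(q − 1) = (97−1)(263−1) = 96·262 = 25152.

25152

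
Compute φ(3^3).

φ(3^3) = 3^3 − 3^2 = 27 − 9 = 18.

18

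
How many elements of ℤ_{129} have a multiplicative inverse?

84

First factor: 129 = 3 · 43.
φ(129) = 129 · (1 − 1/3) · (1 − 1/43)
       = 129 · 84/129 = 84.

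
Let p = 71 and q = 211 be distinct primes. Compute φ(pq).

φ(14981) = 14981 · (1 − 1/71) · (1 − 1/211)
       = 14981 · 14700/14981 = 14700.

14700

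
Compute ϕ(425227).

Prime factorization: 425227 = 11 · 29 · 31 · 43.
φ(425227) = 425227 · (1 − 1/11) · (1 − 1/29) · (1 − 1/31) · (1 − 1/43)
       = 425227 · 352800/425227 = 352800.

352800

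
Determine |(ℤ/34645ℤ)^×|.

First factor: 34645 = 5 · 13^2 · 41.
φ(5) = 5 − 1 = 4.
φ(13^2) = 13^2 − 13^1 = 169 − 13 = 156.
φ(41) = 41 − 1 = 40.
Since φ is multiplicative, φ(34645) = 4 · 156 · 40 = 24960.

24960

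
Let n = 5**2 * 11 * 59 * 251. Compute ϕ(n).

2900000

φ(4072475) = 4072475 · (1 − 1/5) · (1 − 1/11) · (1 − 1/59) · (1 − 1/251)
       = 4072475 · 580000/814495 = 2900000.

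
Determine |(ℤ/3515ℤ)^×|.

3515 = 5 · 19 · 37.
φ(3515) = 3515 · (1 − 1/5) · (1 − 1/19) · (1 − 1/37)
       = 3515 · 2592/3515 = 2592.

2592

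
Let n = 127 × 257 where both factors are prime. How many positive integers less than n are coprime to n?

32256

φ(n) = (p − 1)(q − 1) = (127−1)(257−1) = 126·256 = 32256.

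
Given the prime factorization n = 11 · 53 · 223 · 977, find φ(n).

φ(127018793) = 127018793 · (1 − 1/11) · (1 − 1/53) · (1 − 1/223) · (1 − 1/977)
       = 127018793 · 112669440/127018793 = 112669440.

112669440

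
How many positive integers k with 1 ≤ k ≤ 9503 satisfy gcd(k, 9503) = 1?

9503 = 13 × 17 × 43.
φ(9503) = 9503 · (1 − 1/13) · (1 − 1/17) · (1 − 1/43)
       = 9503 · 8064/9503 = 8064.

8064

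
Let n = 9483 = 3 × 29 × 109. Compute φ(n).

φ(3) = 3 − 1 = 2.
φ(29) = 29 − 1 = 28.
φ(109) = 109 − 1 = 108.
φ(9483) = 2 × 28 × 108 = 6048.

6048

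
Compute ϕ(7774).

Factor 7774: 7774 = 2 × 13^2 × 23.
φ(2) = 2 − 1 = 1.
φ(13^2) = 13^1·(13−1) = 13·12 = 156.
φ(23) = 23 − 1 = 22.
Since φ is multiplicative, φ(7774) = 1 · 156 · 22 = 3432.

3432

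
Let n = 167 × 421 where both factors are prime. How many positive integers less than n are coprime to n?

For distinct primes, φ(pq) = (p−1)(q−1) = 166 × 420 = 69720.

69720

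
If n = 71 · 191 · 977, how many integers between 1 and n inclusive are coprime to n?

φ(13249097) = 13249097 · (1 − 1/71) · (1 − 1/191) · (1 − 1/977)
       = 13249097 · 12980800/13249097 = 12980800.

12980800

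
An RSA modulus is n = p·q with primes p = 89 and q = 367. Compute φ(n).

32208

φ(n) = (p − 1)(q − 1) = (89−1)(367−1) = 88·366 = 32208.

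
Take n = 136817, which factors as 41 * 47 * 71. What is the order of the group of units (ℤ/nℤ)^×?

128800

φ(41) = 41 − 1 = 40.
φ(47) = 47 − 1 = 46.
φ(71) = 71 − 1 = 70.
Multiply: 40 · 46 · 70 = 128800.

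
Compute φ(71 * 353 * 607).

14931840

φ(71) = 71 − 1 = 70.
φ(353) = 353 − 1 = 352.
φ(607) = 607 − 1 = 606.
φ(15213241) = 70 × 352 × 606 = 14931840.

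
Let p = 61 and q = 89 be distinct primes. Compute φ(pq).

φ(pq) = (p−1)(q−1) = 60 · 88 = 5280.

5280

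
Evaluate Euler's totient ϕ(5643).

3240

Prime factorization: 5643 = 3**3 × 11 × 19.
φ(3^3) = 3^2·(3−1) = 9·2 = 18.
φ(11) = 11 − 1 = 10.
φ(19) = 19 − 1 = 18.
φ(5643) = 18 × 10 × 18 = 3240.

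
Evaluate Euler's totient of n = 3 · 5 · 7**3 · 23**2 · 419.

497466816

φ(1140394395) = 1140394395 · (1 − 1/3) · (1 − 1/5) · (1 − 1/7) · (1 − 1/23) · (1 − 1/419)
       = 1140394395 · 441408/1011885 = 497466816.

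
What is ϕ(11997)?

7560

11997 = 3^2 × 31 × 43.
φ(3^2) = 3^1·(3−1) = 3·2 = 6.
φ(31) = 31 − 1 = 30.
φ(43) = 43 − 1 = 42.
Since φ is multiplicative, φ(11997) = 6 · 30 · 42 = 7560.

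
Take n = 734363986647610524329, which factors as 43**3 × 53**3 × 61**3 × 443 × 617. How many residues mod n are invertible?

689533207402278919680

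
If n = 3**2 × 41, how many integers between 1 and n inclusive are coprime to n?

240

φ(3^2) = 3^2 − 3^1 = 9 − 3 = 6.
φ(41) = 41 − 1 = 40.
Since φ is multiplicative, φ(369) = 6 · 40 = 240.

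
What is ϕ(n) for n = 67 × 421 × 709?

φ(19998763) = 19998763 · (1 − 1/67) · (1 − 1/421) · (1 − 1/709)
       = 19998763 · 19625760/19998763 = 19625760.

19625760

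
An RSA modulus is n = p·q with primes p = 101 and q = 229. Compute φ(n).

22800

φ(101) = 101 − 1 = 100.
φ(229) = 229 − 1 = 228.
Since φ is multiplicative, φ(23129) = 100 · 228 = 22800.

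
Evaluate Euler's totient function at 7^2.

φ(7^2) = 7^1·(7−1) = 7·6 = 42.

42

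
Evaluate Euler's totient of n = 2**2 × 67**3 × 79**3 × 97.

φ(2^2) = 2^2 − 2^1 = 4 − 2 = 2.
φ(67^3) = 67^2·(67−1) = 4489·66 = 296274.
φ(79^3) = 79^3 − 79^2 = 493039 − 6241 = 486798.
φ(97) = 97 − 1 = 96.
φ(57535700837716) = 2 × 296274 × 486798 × 96 = 27691313405184.

27691313405184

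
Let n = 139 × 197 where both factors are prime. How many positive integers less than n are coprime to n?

27048

φ(27383) = 27383 · (1 − 1/139) · (1 − 1/197)
       = 27383 · 27048/27383 = 27048.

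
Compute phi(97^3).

φ(912673) = 912673 · (1 − 1/97)
       = 912673 · 96/97 = 903264.

903264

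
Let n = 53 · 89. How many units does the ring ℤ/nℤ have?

φ(4717) = 4717 · (1 − 1/53) · (1 − 1/89)
       = 4717 · 4576/4717 = 4576.

4576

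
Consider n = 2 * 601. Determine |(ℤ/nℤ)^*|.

600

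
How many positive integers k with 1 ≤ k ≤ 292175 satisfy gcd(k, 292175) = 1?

201600

Prime factorization: 292175 = 5^2 · 13 · 29 · 31.
φ(5^2) = 5^2 − 5^1 = 25 − 5 = 20.
φ(13) = 13 − 1 = 12.
φ(29) = 29 − 1 = 28.
φ(31) = 31 − 1 = 30.
Multiply: 20 · 12 · 28 · 30 = 201600.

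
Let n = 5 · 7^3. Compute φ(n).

1176

φ(1715) = 1715 · (1 − 1/5) · (1 − 1/7)
       = 1715 · 24/35 = 1176.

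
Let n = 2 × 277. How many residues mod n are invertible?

φ(554) = 554 · (1 − 1/2) · (1 − 1/277)
       = 554 · 276/554 = 276.

276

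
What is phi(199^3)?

7840998

φ(199^3) = 199^2·(199−1) = 39601·198 = 7840998.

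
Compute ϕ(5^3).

100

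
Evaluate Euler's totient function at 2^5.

φ(32) = 32 · (1 − 1/2)
       = 32 · 1/2 = 16.

16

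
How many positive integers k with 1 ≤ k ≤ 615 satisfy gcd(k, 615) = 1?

320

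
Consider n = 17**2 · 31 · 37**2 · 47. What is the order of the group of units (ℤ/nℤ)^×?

φ(17^2) = 17^2 − 17^1 = 289 − 17 = 272.
φ(31) = 31 − 1 = 30.
φ(37^2) = 37^2 − 37^1 = 1369 − 37 = 1332.
φ(47) = 47 − 1 = 46.
Since φ is multiplicative, φ(576448937) = 272 · 30 · 1332 · 46 = 499979520.

499979520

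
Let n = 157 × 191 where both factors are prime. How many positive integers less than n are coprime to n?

29640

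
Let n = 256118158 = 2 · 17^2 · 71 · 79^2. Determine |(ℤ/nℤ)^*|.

117324480

φ(256118158) = 256118158 · (1 − 1/2) · (1 − 1/17) · (1 − 1/71) · (1 − 1/79)
       = 256118158 · 87360/190706 = 117324480.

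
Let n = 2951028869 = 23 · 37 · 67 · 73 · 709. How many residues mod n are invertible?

2664617472

φ(23) = 23 − 1 = 22.
φ(37) = 37 − 1 = 36.
φ(67) = 67 − 1 = 66.
φ(73) = 73 − 1 = 72.
φ(709) = 709 − 1 = 708.
Since φ is multiplicative, φ(2951028869) = 22 · 36 · 66 · 72 · 708 = 2664617472.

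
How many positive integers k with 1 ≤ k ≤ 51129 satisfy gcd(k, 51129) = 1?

First factor: 51129 = 3**2 · 13 · 19 · 23.
φ(51129) = 51129 · (1 − 1/3) · (1 − 1/13) · (1 − 1/19) · (1 − 1/23)
       = 51129 · 9504/17043 = 28512.

28512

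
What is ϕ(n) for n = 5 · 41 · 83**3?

φ(5) = 5 − 1 = 4.
φ(41) = 41 − 1 = 40.
φ(83^3) = 83^2·(83−1) = 6889·82 = 564898.
Since φ is multiplicative, φ(117216335) = 4 · 40 · 564898 = 90383680.

90383680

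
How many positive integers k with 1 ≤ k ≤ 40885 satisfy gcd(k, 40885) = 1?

Factor 40885: 40885 = 5 · 13 · 17 · 37.
φ(40885) = 40885 · (1 − 1/5) · (1 − 1/13) · (1 − 1/17) · (1 − 1/37)
       = 40885 · 27648/40885 = 27648.

27648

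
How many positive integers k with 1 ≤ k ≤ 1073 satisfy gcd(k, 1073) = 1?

Prime factorization: 1073 = 29 · 37.
φ(1073) = 1073 · (1 − 1/29) · (1 − 1/37)
       = 1073 · 1008/1073 = 1008.

1008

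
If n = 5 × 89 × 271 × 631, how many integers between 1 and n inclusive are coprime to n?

φ(5) = 5 − 1 = 4.
φ(89) = 89 − 1 = 88.
φ(271) = 271 − 1 = 270.
φ(631) = 631 − 1 = 630.
Multiply: 4 · 88 · 270 · 630 = 59875200.

59875200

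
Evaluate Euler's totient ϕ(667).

Factor 667: 667 = 23 · 29.
φ(23) = 23 − 1 = 22.
φ(29) = 29 − 1 = 28.
Since φ is multiplicative, φ(667) = 22 · 28 = 616.

616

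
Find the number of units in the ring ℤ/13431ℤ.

7920

First factor: 13431 = 3 · 11**2 · 37.
φ(13431) = 13431 · (1 − 1/3) · (1 − 1/11) · (1 − 1/37)
       = 13431 · 720/1221 = 7920.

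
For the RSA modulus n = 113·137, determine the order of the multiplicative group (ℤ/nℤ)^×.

15232

φ(n) = (p − 1)(q − 1) = (113−1)(137−1) = 112·136 = 15232.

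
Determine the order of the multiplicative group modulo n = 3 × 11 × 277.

φ(9141) = 9141 · (1 − 1/3) · (1 − 1/11) · (1 − 1/277)
       = 9141 · 5520/9141 = 5520.

5520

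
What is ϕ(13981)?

Prime factorization: 13981 = 11 * 31 * 41.
φ(11) = 11 − 1 = 10.
φ(31) = 31 − 1 = 30.
φ(41) = 41 − 1 = 40.
φ(13981) = 10 × 30 × 40 = 12000.

12000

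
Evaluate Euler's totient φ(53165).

35280

Prime factorization: 53165 = 5 · 7**3 · 31.
φ(53165) = 53165 · (1 − 1/5) · (1 − 1/7) · (1 − 1/31)
       = 53165 · 720/1085 = 35280.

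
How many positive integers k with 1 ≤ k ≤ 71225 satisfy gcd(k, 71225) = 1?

43200

Factor 71225: 71225 = 5**2 · 7 · 11 · 37.
φ(5^2) = 5^1·(5−1) = 5·4 = 20.
φ(7) = 7 − 1 = 6.
φ(11) = 11 − 1 = 10.
φ(37) = 37 − 1 = 36.
Multiply: 20 · 6 · 10 · 36 = 43200.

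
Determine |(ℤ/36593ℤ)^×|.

33264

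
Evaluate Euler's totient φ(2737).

2112

Factor 2737: 2737 = 7 * 17 * 23.
φ(7) = 7 − 1 = 6.
φ(17) = 17 − 1 = 16.
φ(23) = 23 − 1 = 22.
φ(2737) = 6 × 16 × 22 = 2112.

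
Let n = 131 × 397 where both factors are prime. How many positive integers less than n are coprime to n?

51480

φ(n) = (p − 1)(q − 1) = (131−1)(397−1) = 130·396 = 51480.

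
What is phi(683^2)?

465806

φ(683^2) = 683^1·(683−1) = 683·682 = 465806.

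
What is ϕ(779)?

Factor 779: 779 = 19 × 41.
φ(19) = 19 − 1 = 18.
φ(41) = 41 − 1 = 40.
Multiply: 18 · 40 = 720.

720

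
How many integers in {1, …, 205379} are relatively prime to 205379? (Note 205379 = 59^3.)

201898

φ(59^3) = 59^2·(59−1) = 3481·58 = 201898.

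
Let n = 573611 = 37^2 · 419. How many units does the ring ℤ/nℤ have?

556776

φ(573611) = 573611 · (1 − 1/37) · (1 − 1/419)
       = 573611 · 15048/15503 = 556776.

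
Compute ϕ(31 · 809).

24240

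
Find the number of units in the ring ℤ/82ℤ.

40

Prime factorization: 82 = 2 × 41.
φ(2) = 2 − 1 = 1.
φ(41) = 41 − 1 = 40.
Since φ is multiplicative, φ(82) = 1 · 40 = 40.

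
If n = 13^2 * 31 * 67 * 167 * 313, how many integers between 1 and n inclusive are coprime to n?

φ(13^2) = 13^2 − 13^1 = 169 − 13 = 156.
φ(31) = 31 − 1 = 30.
φ(67) = 67 − 1 = 66.
φ(167) = 167 − 1 = 166.
φ(313) = 313 − 1 = 312.
Since φ is multiplicative, φ(18347800523) = 156 · 30 · 66 · 166 · 312 = 15997512960.

15997512960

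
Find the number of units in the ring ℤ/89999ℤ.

89999 = 7 × 13 × 23 × 43.
φ(89999) = 89999 · (1 − 1/7) · (1 − 1/13) · (1 − 1/23) · (1 − 1/43)
       = 89999 · 66528/89999 = 66528.

66528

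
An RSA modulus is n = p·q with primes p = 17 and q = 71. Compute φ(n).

1120

φ(n) = (p − 1)(q − 1) = (17−1)(71−1) = 16·70 = 1120.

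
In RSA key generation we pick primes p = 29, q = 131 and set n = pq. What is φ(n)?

3640

φ(3799) = 3799 · (1 − 1/29) · (1 − 1/131)
       = 3799 · 3640/3799 = 3640.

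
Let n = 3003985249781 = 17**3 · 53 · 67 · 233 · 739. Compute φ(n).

2717123954688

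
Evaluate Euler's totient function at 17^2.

272

φ(289) = 289 · (1 − 1/17)
       = 289 · 16/17 = 272.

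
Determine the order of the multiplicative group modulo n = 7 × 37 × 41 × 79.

673920

φ(7) = 7 − 1 = 6.
φ(37) = 37 − 1 = 36.
φ(41) = 41 − 1 = 40.
φ(79) = 79 − 1 = 78.
Multiply: 6 · 36 · 40 · 78 = 673920.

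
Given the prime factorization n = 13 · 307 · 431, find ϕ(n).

1578960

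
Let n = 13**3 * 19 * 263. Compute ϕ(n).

9564048

φ(10978409) = 10978409 · (1 − 1/13) · (1 − 1/19) · (1 − 1/263)
       = 10978409 · 56592/64961 = 9564048.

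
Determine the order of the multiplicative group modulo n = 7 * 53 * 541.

168480

φ(7) = 7 − 1 = 6.
φ(53) = 53 − 1 = 52.
φ(541) = 541 − 1 = 540.
Since φ is multiplicative, φ(200711) = 6 · 52 · 540 = 168480.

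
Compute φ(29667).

First factor: 29667 = 3 · 11 · 29 · 31.
φ(3) = 3 − 1 = 2.
φ(11) = 11 − 1 = 10.
φ(29) = 29 − 1 = 28.
φ(31) = 31 − 1 = 30.
φ(29667) = 2 × 10 × 28 × 30 = 16800.

16800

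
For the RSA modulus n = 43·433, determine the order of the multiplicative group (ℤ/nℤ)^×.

18144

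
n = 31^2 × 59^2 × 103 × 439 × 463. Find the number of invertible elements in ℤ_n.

65686967327520

φ(70034195943511) = 70034195943511 · (1 − 1/31) · (1 − 1/59) · (1 − 1/103) · (1 − 1/439) · (1 − 1/463)
       = 70034195943511 · 35914142880/38290976459 = 65686967327520.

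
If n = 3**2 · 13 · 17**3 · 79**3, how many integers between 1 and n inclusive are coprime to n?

φ(283409171019) = 283409171019 · (1 − 1/3) · (1 − 1/13) · (1 − 1/17) · (1 − 1/79)
       = 283409171019 · 29952/52377 = 162068684544.

162068684544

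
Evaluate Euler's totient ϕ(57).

Factor 57: 57 = 3 · 19.
φ(3) = 3 − 1 = 2.
φ(19) = 19 − 1 = 18.
Since φ is multiplicative, φ(57) = 2 · 18 = 36.

36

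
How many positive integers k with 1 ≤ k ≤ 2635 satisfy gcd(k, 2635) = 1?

1920

Prime factorization: 2635 = 5 * 17 * 31.
φ(2635) = 2635 · (1 − 1/5) · (1 − 1/17) · (1 − 1/31)
       = 2635 · 1920/2635 = 1920.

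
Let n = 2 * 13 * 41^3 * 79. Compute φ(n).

62936640

φ(2) = 2 − 1 = 1.
φ(13) = 13 − 1 = 12.
φ(41^3) = 41^2·(41−1) = 1681·40 = 67240.
φ(79) = 79 − 1 = 78.
Multiply: 1 · 12 · 67240 · 78 = 62936640.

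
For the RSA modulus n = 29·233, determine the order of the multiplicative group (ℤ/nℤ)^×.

6496

φ(29) = 29 − 1 = 28.
φ(233) = 233 − 1 = 232.
φ(6757) = 28 × 232 = 6496.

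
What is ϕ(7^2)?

42

φ(49) = 49 · (1 − 1/7)
       = 49 · 6/7 = 42.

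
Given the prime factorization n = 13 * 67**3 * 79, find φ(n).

φ(13) = 13 − 1 = 12.
φ(67^3) = 67^3 − 67^2 = 300763 − 4489 = 296274.
φ(79) = 79 − 1 = 78.
φ(308883601) = 12 × 296274 × 78 = 277312464.

277312464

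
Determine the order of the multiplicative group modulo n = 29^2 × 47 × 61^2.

136708320

φ(147079967) = 147079967 · (1 − 1/29) · (1 − 1/47) · (1 − 1/61)
       = 147079967 · 77280/83143 = 136708320.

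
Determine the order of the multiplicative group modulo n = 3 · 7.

12

φ(21) = 21 · (1 − 1/3) · (1 − 1/7)
       = 21 · 12/21 = 12.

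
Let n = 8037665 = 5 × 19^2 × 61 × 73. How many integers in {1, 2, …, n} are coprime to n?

5909760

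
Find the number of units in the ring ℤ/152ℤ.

72

First factor: 152 = 2^3 * 19.
φ(2^3) = 2^3 − 2^2 = 8 − 4 = 4.
φ(19) = 19 − 1 = 18.
Multiply: 4 · 18 = 72.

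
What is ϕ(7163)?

6048

First factor: 7163 = 13 · 19 · 29.
φ(13) = 13 − 1 = 12.
φ(19) = 19 − 1 = 18.
φ(29) = 29 − 1 = 28.
φ(7163) = 12 × 18 × 28 = 6048.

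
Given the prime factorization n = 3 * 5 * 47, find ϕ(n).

φ(705) = 705 · (1 − 1/3) · (1 − 1/5) · (1 − 1/47)
       = 705 · 368/705 = 368.

368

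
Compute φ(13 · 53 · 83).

φ(13) = 13 − 1 = 12.
φ(53) = 53 − 1 = 52.
φ(83) = 83 − 1 = 82.
φ(57187) = 12 × 52 × 82 = 51168.

51168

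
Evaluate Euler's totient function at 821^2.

φ(674041) = 674041 · (1 − 1/821)
       = 674041 · 820/821 = 673220.

673220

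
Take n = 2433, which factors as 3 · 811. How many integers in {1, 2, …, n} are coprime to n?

1620

φ(3) = 3 − 1 = 2.
φ(811) = 811 − 1 = 810.
Since φ is multiplicative, φ(2433) = 2 · 810 = 1620.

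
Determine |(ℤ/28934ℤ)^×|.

12672

First factor: 28934 = 2 · 17 · 23 · 37.
φ(2) = 2 − 1 = 1.
φ(17) = 17 − 1 = 16.
φ(23) = 23 − 1 = 22.
φ(37) = 37 − 1 = 36.
Multiply: 1 · 16 · 22 · 36 = 12672.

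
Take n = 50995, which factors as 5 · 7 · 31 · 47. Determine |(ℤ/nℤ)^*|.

33120

φ(5) = 5 − 1 = 4.
φ(7) = 7 − 1 = 6.
φ(31) = 31 − 1 = 30.
φ(47) = 47 − 1 = 46.
Since φ is multiplicative, φ(50995) = 4 · 6 · 30 · 46 = 33120.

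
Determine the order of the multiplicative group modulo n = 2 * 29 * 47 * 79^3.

φ(1344024314) = 1344024314 · (1 − 1/2) · (1 − 1/29) · (1 − 1/47) · (1 − 1/79)
       = 1344024314 · 100464/215354 = 626995824.

626995824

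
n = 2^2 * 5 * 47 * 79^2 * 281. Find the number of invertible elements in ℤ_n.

634932480

φ(1648497740) = 1648497740 · (1 − 1/2) · (1 − 1/5) · (1 − 1/47) · (1 − 1/79) · (1 − 1/281)
       = 1648497740 · 4018560/10433530 = 634932480.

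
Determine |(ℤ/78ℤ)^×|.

24

78 = 2 * 3 * 13.
φ(2) = 2 − 1 = 1.
φ(3) = 3 − 1 = 2.
φ(13) = 13 − 1 = 12.
Since φ is multiplicative, φ(78) = 1 · 2 · 12 = 24.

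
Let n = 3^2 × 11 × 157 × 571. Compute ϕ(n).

5335200

φ(3^2) = 3^1·(3−1) = 3·2 = 6.
φ(11) = 11 − 1 = 10.
φ(157) = 157 − 1 = 156.
φ(571) = 571 − 1 = 570.
Since φ is multiplicative, φ(8875053) = 6 · 10 · 156 · 570 = 5335200.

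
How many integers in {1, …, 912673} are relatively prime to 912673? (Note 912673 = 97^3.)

φ(97^3) = 97^2·(97−1) = 9409·96 = 903264.

903264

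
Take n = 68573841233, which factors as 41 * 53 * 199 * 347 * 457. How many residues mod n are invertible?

64978467840

φ(41) = 41 − 1 = 40.
φ(53) = 53 − 1 = 52.
φ(199) = 199 − 1 = 198.
φ(347) = 347 − 1 = 346.
φ(457) = 457 − 1 = 456.
Since φ is multiplicative, φ(68573841233) = 40 · 52 · 198 · 346 · 456 = 64978467840.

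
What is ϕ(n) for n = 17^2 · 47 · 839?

φ(17^2) = 17^2 − 17^1 = 289 − 17 = 272.
φ(47) = 47 − 1 = 46.
φ(839) = 839 − 1 = 838.
Since φ is multiplicative, φ(11396137) = 272 · 46 · 838 = 10485056.

10485056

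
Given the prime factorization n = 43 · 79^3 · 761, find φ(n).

15538592160

φ(43) = 43 − 1 = 42.
φ(79^3) = 79^3 − 79^2 = 493039 − 6241 = 486798.
φ(761) = 761 − 1 = 760.
Multiply: 42 · 486798 · 760 = 15538592160.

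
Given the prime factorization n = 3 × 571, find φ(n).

1140

φ(1713) = 1713 · (1 − 1/3) · (1 − 1/571)
       = 1713 · 1140/1713 = 1140.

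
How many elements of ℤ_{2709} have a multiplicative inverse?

1512

Prime factorization: 2709 = 3**2 * 7 * 43.
φ(3^2) = 3^1·(3−1) = 3·2 = 6.
φ(7) = 7 − 1 = 6.
φ(43) = 43 − 1 = 42.
Since φ is multiplicative, φ(2709) = 6 · 6 · 42 = 1512.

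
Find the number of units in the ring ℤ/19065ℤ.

First factor: 19065 = 3 · 5 · 31 · 41.
φ(3) = 3 − 1 = 2.
φ(5) = 5 − 1 = 4.
φ(31) = 31 − 1 = 30.
φ(41) = 41 − 1 = 40.
Since φ is multiplicative, φ(19065) = 2 · 4 · 30 · 40 = 9600.

9600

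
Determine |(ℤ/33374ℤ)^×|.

14400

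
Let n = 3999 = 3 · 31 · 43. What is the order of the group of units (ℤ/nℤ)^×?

2520

φ(3999) = 3999 · (1 − 1/3) · (1 − 1/31) · (1 − 1/43)
       = 3999 · 2520/3999 = 2520.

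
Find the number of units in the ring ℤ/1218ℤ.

336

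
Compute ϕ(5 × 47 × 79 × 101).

φ(5) = 5 − 1 = 4.
φ(47) = 47 − 1 = 46.
φ(79) = 79 − 1 = 78.
φ(101) = 101 − 1 = 100.
Multiply: 4 · 46 · 78 · 100 = 1435200.

1435200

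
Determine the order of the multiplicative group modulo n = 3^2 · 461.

2760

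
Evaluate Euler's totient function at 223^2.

49506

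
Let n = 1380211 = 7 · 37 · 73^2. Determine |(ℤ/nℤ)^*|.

φ(1380211) = 1380211 · (1 − 1/7) · (1 − 1/37) · (1 − 1/73)
       = 1380211 · 15552/18907 = 1135296.

1135296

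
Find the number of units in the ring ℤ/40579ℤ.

28800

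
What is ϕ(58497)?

Factor 58497: 58497 = 3 · 17 · 31 · 37.
φ(58497) = 58497 · (1 − 1/3) · (1 − 1/17) · (1 − 1/31) · (1 − 1/37)
       = 58497 · 34560/58497 = 34560.

34560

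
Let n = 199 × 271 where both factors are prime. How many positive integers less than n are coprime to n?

53460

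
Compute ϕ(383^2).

φ(146689) = 146689 · (1 − 1/383)
       = 146689 · 382/383 = 146306.

146306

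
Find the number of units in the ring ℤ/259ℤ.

216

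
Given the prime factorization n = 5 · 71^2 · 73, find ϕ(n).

1431360

φ(5) = 5 − 1 = 4.
φ(71^2) = 71^2 − 71^1 = 5041 − 71 = 4970.
φ(73) = 73 − 1 = 72.
Multiply: 4 · 4970 · 72 = 1431360.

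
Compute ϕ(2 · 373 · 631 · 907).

φ(426948482) = 426948482 · (1 − 1/2) · (1 − 1/373) · (1 − 1/631) · (1 − 1/907)
       = 426948482 · 212330160/426948482 = 212330160.

212330160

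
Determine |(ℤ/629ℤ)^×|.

576

Prime factorization: 629 = 17 * 37.
φ(17) = 17 − 1 = 16.
φ(37) = 37 − 1 = 36.
φ(629) = 16 × 36 = 576.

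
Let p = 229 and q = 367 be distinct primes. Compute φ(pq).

φ(n) = (p − 1)(q − 1) = (229−1)(367−1) = 228·366 = 83448.

83448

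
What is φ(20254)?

Factor 20254: 20254 = 2 · 13 · 19 · 41.
φ(20254) = 20254 · (1 − 1/2) · (1 − 1/13) · (1 − 1/19) · (1 − 1/41)
       = 20254 · 8640/20254 = 8640.

8640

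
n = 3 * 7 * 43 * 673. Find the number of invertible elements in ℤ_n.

338688

φ(607719) = 607719 · (1 − 1/3) · (1 − 1/7) · (1 − 1/43) · (1 − 1/673)
       = 607719 · 338688/607719 = 338688.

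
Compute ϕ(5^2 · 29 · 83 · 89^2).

359645440

φ(5^2) = 5^1·(5−1) = 5·4 = 20.
φ(29) = 29 − 1 = 28.
φ(83) = 83 − 1 = 82.
φ(89^2) = 89^1·(89−1) = 89·88 = 7832.
φ(476646175) = 20 × 28 × 82 × 7832 = 359645440.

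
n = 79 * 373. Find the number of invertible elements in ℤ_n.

φ(29467) = 29467 · (1 − 1/79) · (1 − 1/373)
       = 29467 · 29016/29467 = 29016.

29016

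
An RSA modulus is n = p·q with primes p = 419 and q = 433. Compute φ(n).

φ(181427) = 181427 · (1 − 1/419) · (1 − 1/433)
       = 181427 · 180576/181427 = 180576.

180576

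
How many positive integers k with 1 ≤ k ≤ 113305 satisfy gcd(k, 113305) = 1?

80640

Prime factorization: 113305 = 5 * 17 * 31 * 43.
φ(5) = 5 − 1 = 4.
φ(17) = 17 − 1 = 16.
φ(31) = 31 − 1 = 30.
φ(43) = 43 − 1 = 42.
Since φ is multiplicative, φ(113305) = 4 · 16 · 30 · 42 = 80640.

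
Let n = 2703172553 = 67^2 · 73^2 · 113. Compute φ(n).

2603107584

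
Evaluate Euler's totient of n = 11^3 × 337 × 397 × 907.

φ(11^3) = 11^3 − 11^2 = 1331 − 121 = 1210.
φ(337) = 337 − 1 = 336.
φ(397) = 397 − 1 = 396.
φ(907) = 907 − 1 = 906.
Since φ is multiplicative, φ(161512355213) = 1210 · 336 · 396 · 906 = 145863970560.

145863970560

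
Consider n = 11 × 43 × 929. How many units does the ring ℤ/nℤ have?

φ(11) = 11 − 1 = 10.
φ(43) = 43 − 1 = 42.
φ(929) = 929 − 1 = 928.
Since φ is multiplicative, φ(439417) = 10 · 42 · 928 = 389760.

389760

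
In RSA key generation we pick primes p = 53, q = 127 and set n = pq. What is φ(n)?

For distinct primes, φ(pq) = (p−1)(q−1) = 52 × 126 = 6552.

6552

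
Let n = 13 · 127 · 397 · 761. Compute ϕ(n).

455051520

φ(498795167) = 498795167 · (1 − 1/13) · (1 − 1/127) · (1 − 1/397) · (1 − 1/761)
       = 498795167 · 455051520/498795167 = 455051520.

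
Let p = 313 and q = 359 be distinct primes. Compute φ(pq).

For distinct primes, φ(pq) = (p−1)(q−1) = 312 × 358 = 111696.

111696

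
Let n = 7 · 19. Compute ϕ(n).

φ(133) = 133 · (1 − 1/7) · (1 − 1/19)
       = 133 · 108/133 = 108.

108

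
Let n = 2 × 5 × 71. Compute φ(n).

φ(710) = 710 · (1 − 1/2) · (1 − 1/5) · (1 − 1/71)
       = 710 · 280/710 = 280.

280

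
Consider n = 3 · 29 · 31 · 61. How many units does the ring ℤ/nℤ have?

100800

φ(3) = 3 − 1 = 2.
φ(29) = 29 − 1 = 28.
φ(31) = 31 − 1 = 30.
φ(61) = 61 − 1 = 60.
Multiply: 2 · 28 · 30 · 60 = 100800.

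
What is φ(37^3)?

φ(37^3) = 37^3 − 37^2 = 50653 − 1369 = 49284.

49284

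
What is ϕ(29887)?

23760

Factor 29887: 29887 = 11**2 × 13 × 19.
φ(11^2) = 11^1·(11−1) = 11·10 = 110.
φ(13) = 13 − 1 = 12.
φ(19) = 19 − 1 = 18.
Multiply: 110 · 12 · 18 = 23760.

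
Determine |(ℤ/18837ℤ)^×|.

Factor 18837: 18837 = 3^2 * 7 * 13 * 23.
φ(18837) = 18837 · (1 − 1/3) · (1 − 1/7) · (1 − 1/13) · (1 − 1/23)
       = 18837 · 3168/6279 = 9504.

9504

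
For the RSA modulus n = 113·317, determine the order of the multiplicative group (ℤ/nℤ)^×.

35392

φ(pq) = (p−1)(q−1) = 112 · 316 = 35392.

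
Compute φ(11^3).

1210

φ(1331) = 1331 · (1 − 1/11)
       = 1331 · 10/11 = 1210.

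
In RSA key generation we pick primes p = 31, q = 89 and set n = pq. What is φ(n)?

φ(pq) = (p−1)(q−1) = 30 · 88 = 2640.

2640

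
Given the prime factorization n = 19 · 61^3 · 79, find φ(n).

313457040

φ(340698481) = 340698481 · (1 − 1/19) · (1 − 1/61) · (1 − 1/79)
       = 340698481 · 84240/91561 = 313457040.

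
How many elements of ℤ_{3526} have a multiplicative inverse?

Prime factorization: 3526 = 2 · 41 · 43.
φ(2) = 2 − 1 = 1.
φ(41) = 41 − 1 = 40.
φ(43) = 43 − 1 = 42.
φ(3526) = 1 × 40 × 42 = 1680.

1680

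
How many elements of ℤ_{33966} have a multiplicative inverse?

Prime factorization: 33966 = 2 · 3^3 · 17 · 37.
φ(33966) = 33966 · (1 − 1/2) · (1 − 1/3) · (1 − 1/17) · (1 − 1/37)
       = 33966 · 1152/3774 = 10368.

10368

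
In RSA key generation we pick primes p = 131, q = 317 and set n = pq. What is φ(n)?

φ(pq) = (p−1)(q−1) = 130 · 316 = 41080.

41080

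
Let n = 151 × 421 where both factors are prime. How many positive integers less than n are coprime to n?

63000

For distinct primes, φ(pq) = (p−1)(q−1) = 150 × 420 = 63000.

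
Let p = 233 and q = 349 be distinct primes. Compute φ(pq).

φ(81317) = 81317 · (1 − 1/233) · (1 − 1/349)
       = 81317 · 80736/81317 = 80736.

80736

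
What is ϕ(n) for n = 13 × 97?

1152

φ(13) = 13 − 1 = 12.
φ(97) = 97 − 1 = 96.
Since φ is multiplicative, φ(1261) = 12 · 96 = 1152.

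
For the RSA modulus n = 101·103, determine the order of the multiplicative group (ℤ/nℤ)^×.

φ(10403) = 10403 · (1 − 1/101) · (1 − 1/103)
       = 10403 · 10200/10403 = 10200.

10200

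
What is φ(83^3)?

φ(83^3) = 83^3 − 83^2 = 571787 − 6889 = 564898.

564898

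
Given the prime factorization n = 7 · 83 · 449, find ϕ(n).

220416

φ(7) = 7 − 1 = 6.
φ(83) = 83 − 1 = 82.
φ(449) = 449 − 1 = 448.
Multiply: 6 · 82 · 448 = 220416.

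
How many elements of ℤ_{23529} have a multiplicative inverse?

First factor: 23529 = 3 × 11 × 23 × 31.
φ(3) = 3 − 1 = 2.
φ(11) = 11 − 1 = 10.
φ(23) = 23 − 1 = 22.
φ(31) = 31 − 1 = 30.
Since φ is multiplicative, φ(23529) = 2 · 10 · 22 · 30 = 13200.

13200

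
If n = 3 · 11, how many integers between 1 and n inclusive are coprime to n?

φ(3) = 3 − 1 = 2.
φ(11) = 11 − 1 = 10.
Multiply: 2 · 10 = 20.

20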